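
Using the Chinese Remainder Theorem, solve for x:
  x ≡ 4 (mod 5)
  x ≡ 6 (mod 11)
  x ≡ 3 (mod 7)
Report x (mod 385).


Moduli 5, 11, 7 are pairwise coprime; by CRT there is a unique solution modulo M = 5 · 11 · 7 = 385.
Solve pairwise, accumulating the modulus:
  Start with x ≡ 4 (mod 5).
  Combine with x ≡ 6 (mod 11): since gcd(5, 11) = 1, we get a unique residue mod 55.
    Write x = 4 + 5·t and substitute into x ≡ 6 (mod 11): 5·t ≡ 6 − 4 = 2 (mod 11).
    The inverse of 5 mod 11 is 9 (since 5·9 = 45 = 4·11 + 1), so t ≡ 9·2 = 18 ≡ 7 (mod 11).
    Then x = 4 + 5·7 = 39, valid modulo lcm(5, 11) = 55: x ≡ 39 (mod 55).
  Combine with x ≡ 3 (mod 7): since gcd(55, 7) = 1, we get a unique residue mod 385.
    Write x = 39 + 55·t and substitute into x ≡ 3 (mod 7): 55·t ≡ 3 − 39 = -36 (mod 7).
    Reduce coefficients mod 7: 6·t ≡ 6 (mod 7).
    The inverse of 6 mod 7 is 6 (since 6·6 = 36 = 5·7 + 1), so t ≡ 6·6 = 36 ≡ 1 (mod 7).
    Then x = 39 + 55·1 = 94, valid modulo lcm(55, 7) = 385: x ≡ 94 (mod 385).
Verify: 94 mod 5 = 4 ✓, 94 mod 11 = 6 ✓, 94 mod 7 = 3 ✓.

x ≡ 94 (mod 385).


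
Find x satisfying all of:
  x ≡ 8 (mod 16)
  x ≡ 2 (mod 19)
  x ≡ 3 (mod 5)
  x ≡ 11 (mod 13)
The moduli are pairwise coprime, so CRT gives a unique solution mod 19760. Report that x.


Product of moduli M = 16 · 19 · 5 · 13 = 19760.
Merge one congruence at a time:
  Start: x ≡ 8 (mod 16).
  Combine with x ≡ 2 (mod 19); new modulus lcm = 304.
    Write x = 8 + 16·t and substitute into x ≡ 2 (mod 19): 16·t ≡ 2 − 8 = -6 (mod 19).
    Reduce coefficients mod 19: 16·t ≡ 13 (mod 19).
    The inverse of 16 mod 19 is 6 (since 16·6 = 96 = 5·19 + 1), so t ≡ 6·13 = 78 ≡ 2 (mod 19).
    Then x = 8 + 16·2 = 40, valid modulo lcm(16, 19) = 304: x ≡ 40 (mod 304).
  Combine with x ≡ 3 (mod 5); new modulus lcm = 1520.
    Write x = 40 + 304·t and substitute into x ≡ 3 (mod 5): 304·t ≡ 3 − 40 = -37 (mod 5).
    Reduce coefficients mod 5: 4·t ≡ 3 (mod 5).
    The inverse of 4 mod 5 is 4 (since 4·4 = 16 = 3·5 + 1), so t ≡ 4·3 = 12 ≡ 2 (mod 5).
    Then x = 40 + 304·2 = 648, valid modulo lcm(304, 5) = 1520: x ≡ 648 (mod 1520).
  Combine with x ≡ 11 (mod 13); new modulus lcm = 19760.
    Write x = 648 + 1520·t and substitute into x ≡ 11 (mod 13): 1520·t ≡ 11 − 648 = -637 (mod 13).
    Reduce coefficients mod 13: 12·t ≡ 0 (mod 13).
    The inverse of 12 mod 13 is 12 (since 12·12 = 144 = 11·13 + 1), so t ≡ 12·0 = 0 ≡ 0 (mod 13).
    Then x = 648 + 1520·0 = 648, valid modulo lcm(1520, 13) = 19760: x ≡ 648 (mod 19760).
Verify against each original: 648 mod 16 = 8, 648 mod 19 = 2, 648 mod 5 = 3, 648 mod 13 = 11.

x ≡ 648 (mod 19760).


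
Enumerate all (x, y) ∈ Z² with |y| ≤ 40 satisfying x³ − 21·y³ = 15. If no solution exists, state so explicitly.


The equation is x³ - 21y³ = 15. For fixed y, x³ = 21·y³ + 15, so a solution requires the RHS to be a perfect cube.
Strategy: iterate y from -40 to 40, compute RHS = 21·y³ + 15, and check whether it is a (positive or negative) perfect cube.
Check small values of y:
  y = 0: RHS = 15 is not a perfect cube.
  y = 1: RHS = 36 is not a perfect cube.
  y = -1: RHS = -6 is not a perfect cube.
  y = 2: RHS = 183 is not a perfect cube.
  y = -2: RHS = -153 is not a perfect cube.
  y = 3: RHS = 582 is not a perfect cube.
  y = -3: RHS = -552 is not a perfect cube.
Continuing the search up to |y| = 40 finds no solutions either.
No (x, y) in the scanned range satisfies the equation.

No integer solutions with |y| ≤ 40.


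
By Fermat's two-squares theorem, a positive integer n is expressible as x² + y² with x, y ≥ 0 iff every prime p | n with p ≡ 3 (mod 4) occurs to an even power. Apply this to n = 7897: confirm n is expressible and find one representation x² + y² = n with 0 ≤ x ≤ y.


Step 1: Factor n = 7897 = 53 · 149.
Step 2: Check the mod-4 condition on each prime factor: 53 ≡ 1 (mod 4), exponent 1; 149 ≡ 1 (mod 4), exponent 1.
All primes ≡ 3 (mod 4) appear to even exponent (or don't appear), so by the two-squares theorem n IS expressible as a sum of two squares.
Step 3: Build a representation. Here n = 53 · 149 is a product of primes ≡ 1 (mod 4). Each prime p ≡ 1 (mod 4) is itself a sum of two squares; find a² by testing p − a² for a perfect square:
  53: 53 − 1² = 52, 53 − 2² = 49 = 7² ⇒ 53 = 2² + 7².
  149: 149 − 1² = 148, 149 − 2² = 145, 149 − 3² = 140, 149 − 4² = 133, 149 − 5² = 124, 149 − 6² = 113, 149 − 7² = 100 = 10² ⇒ 149 = 7² + 10².
  Combine using the Brahmagupta–Fibonacci identity (a² + b²)(c² + d²) = (ac − bd)² + (ad + bc)² = (ac + bd)² + (ad − bc)²:
  53 · 149 = 7897: from (2² + 7²)(7² + 10²), take (2·7 − 7·10, 2·10 + 7·7) = (14 − 70, 20 + 49) = (-56, 69); dropping signs (only squares matter) gives (56, 69); check 56² + 69² = 3136 + 4761 = 7897 ✓.
Step 4: Order so x ≤ y and verify: 56² + 69² = 3136 + 4761 = 7897 = n. ✓

n = 7897 = 56² + 69² (one valid representation with x ≤ y).


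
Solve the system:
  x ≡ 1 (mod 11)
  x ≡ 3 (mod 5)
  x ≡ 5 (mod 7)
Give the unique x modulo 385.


Moduli 11, 5, 7 are pairwise coprime; by CRT there is a unique solution modulo M = 11 · 5 · 7 = 385.
Solve pairwise, accumulating the modulus:
  Start with x ≡ 1 (mod 11).
  Combine with x ≡ 3 (mod 5): since gcd(11, 5) = 1, we get a unique residue mod 55.
    Write x = 1 + 11·t and substitute into x ≡ 3 (mod 5): 11·t ≡ 3 − 1 = 2 (mod 5).
    Reduce coefficients mod 5: 1·t ≡ 2 (mod 5).
    So t ≡ 2 (mod 5).
    Then x = 1 + 11·2 = 23, valid modulo lcm(11, 5) = 55: x ≡ 23 (mod 55).
  Combine with x ≡ 5 (mod 7): since gcd(55, 7) = 1, we get a unique residue mod 385.
    Write x = 23 + 55·t and substitute into x ≡ 5 (mod 7): 55·t ≡ 5 − 23 = -18 (mod 7).
    Reduce coefficients mod 7: 6·t ≡ 3 (mod 7).
    The inverse of 6 mod 7 is 6 (since 6·6 = 36 = 5·7 + 1), so t ≡ 6·3 = 18 ≡ 4 (mod 7).
    Then x = 23 + 55·4 = 243, valid modulo lcm(55, 7) = 385: x ≡ 243 (mod 385).
Verify: 243 mod 11 = 1 ✓, 243 mod 5 = 3 ✓, 243 mod 7 = 5 ✓.

x ≡ 243 (mod 385).


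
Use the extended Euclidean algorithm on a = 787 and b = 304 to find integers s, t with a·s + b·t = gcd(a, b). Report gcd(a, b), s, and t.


Euclidean algorithm on (787, 304) — divide until remainder is 0:
  787 = 2 · 304 + 179
  304 = 1 · 179 + 125
  179 = 1 · 125 + 54
  125 = 2 · 54 + 17
  54 = 3 · 17 + 3
  17 = 5 · 3 + 2
  3 = 1 · 2 + 1
  2 = 2 · 1 + 0
gcd(787, 304) = 1.
Track Bezout coefficients alongside the remainders: start with r₀ = 787 = a·1 + b·0 (s = 1, t = 0) and r₁ = 304 = a·0 + b·1 (s = 0, t = 1); each new remainder r_{k+1} = r_{k-1} − q_k·r_k inherits s_{k+1} = s_{k-1} − q_k·s_k, t_{k+1} = t_{k-1} − q_k·t_k, so r_k = a·s_k + b·t_k at every step:
  q = 2: r = 179, s = 1 − 2·0 = 1, t = 0 − 2·1 = -2  (check: 787·1 + 304·(-2) = 179)
  q = 1: r = 125, s = 0 − 1·1 = -1, t = 1 − 1·(-2) = 3  (check: 787·(-1) + 304·3 = 125)
  q = 1: r = 54, s = 1 − 1·(-1) = 2, t = -2 − 1·3 = -5  (check: 787·2 + 304·(-5) = 54)
  q = 2: r = 17, s = -1 − 2·2 = -5, t = 3 − 2·(-5) = 13  (check: 787·(-5) + 304·13 = 17)
  q = 3: r = 3, s = 2 − 3·(-5) = 17, t = -5 − 3·13 = -44  (check: 787·17 + 304·(-44) = 3)
  q = 5: r = 2, s = -5 − 5·17 = -90, t = 13 − 5·(-44) = 233  (check: 787·(-90) + 304·233 = 2)
  q = 1: r = 1, s = 17 − 1·(-90) = 107, t = -44 − 1·233 = -277  (check: 787·107 + 304·(-277) = 1)
The row with r = 1 (the gcd) gives the Bezout coefficients s = 107, t = -277.
Result: 787 · (107) + 304 · (-277) = 1.

gcd(787, 304) = 1; s = 107, t = -277 (check: 787·107 + 304·(-277) = 1).


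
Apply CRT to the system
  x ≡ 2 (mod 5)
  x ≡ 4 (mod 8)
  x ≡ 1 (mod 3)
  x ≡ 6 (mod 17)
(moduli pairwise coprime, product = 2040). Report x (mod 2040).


Product of moduli M = 5 · 8 · 3 · 17 = 2040.
Merge one congruence at a time:
  Start: x ≡ 2 (mod 5).
  Combine with x ≡ 4 (mod 8); new modulus lcm = 40.
    Write x = 2 + 5·t and substitute into x ≡ 4 (mod 8): 5·t ≡ 4 − 2 = 2 (mod 8).
    The inverse of 5 mod 8 is 5 (since 5·5 = 25 = 3·8 + 1), so t ≡ 5·2 = 10 ≡ 2 (mod 8).
    Then x = 2 + 5·2 = 12, valid modulo lcm(5, 8) = 40: x ≡ 12 (mod 40).
  Combine with x ≡ 1 (mod 3); new modulus lcm = 120.
    Write x = 12 + 40·t and substitute into x ≡ 1 (mod 3): 40·t ≡ 1 − 12 = -11 (mod 3).
    Reduce coefficients mod 3: 1·t ≡ 1 (mod 3).
    So t ≡ 1 (mod 3).
    Then x = 12 + 40·1 = 52, valid modulo lcm(40, 3) = 120: x ≡ 52 (mod 120).
  Combine with x ≡ 6 (mod 17); new modulus lcm = 2040.
    Write x = 52 + 120·t and substitute into x ≡ 6 (mod 17): 120·t ≡ 6 − 52 = -46 (mod 17).
    Reduce coefficients mod 17: 1·t ≡ 5 (mod 17).
    So t ≡ 5 (mod 17).
    Then x = 52 + 120·5 = 652, valid modulo lcm(120, 17) = 2040: x ≡ 652 (mod 2040).
Verify against each original: 652 mod 5 = 2, 652 mod 8 = 4, 652 mod 3 = 1, 652 mod 17 = 6.

x ≡ 652 (mod 2040).


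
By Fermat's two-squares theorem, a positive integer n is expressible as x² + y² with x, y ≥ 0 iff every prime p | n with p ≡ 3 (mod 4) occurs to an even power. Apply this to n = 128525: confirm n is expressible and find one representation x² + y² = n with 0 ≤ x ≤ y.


Step 1: Factor n = 128525 = 5^2 · 53 · 97.
Step 2: Check the mod-4 condition on each prime factor: 5 ≡ 1 (mod 4), exponent 2; 53 ≡ 1 (mod 4), exponent 1; 97 ≡ 1 (mod 4), exponent 1.
All primes ≡ 3 (mod 4) appear to even exponent (or don't appear), so by the two-squares theorem n IS expressible as a sum of two squares.
Step 3: Build a representation. Group n = k² · m with k = 5 and m = 53 · 97 = 5141 (a product of primes ≡ 1 (mod 4)); a representation of m scales to one of n via (k·x)² + (k·y)² = k²(x² + y²). Each prime p ≡ 1 (mod 4) is itself a sum of two squares; find a² by testing p − a² for a perfect square:
  53: 53 − 1² = 52, 53 − 2² = 49 = 7² ⇒ 53 = 2² + 7².
  97: 97 − 1² = 96, 97 − 2² = 93, 97 − 3² = 88, 97 − 4² = 81 = 9² ⇒ 97 = 4² + 9².
  Combine using the Brahmagupta–Fibonacci identity (a² + b²)(c² + d²) = (ac − bd)² + (ad + bc)² = (ac + bd)² + (ad − bc)²:
  53 · 97 = 5141: from (2² + 7²)(4² + 9²), take (2·4 − 7·9, 2·9 + 7·4) = (8 − 63, 18 + 28) = (-55, 46); dropping signs (only squares matter) gives (55, 46); check 55² + 46² = 3025 + 2116 = 5141 ✓.
  Scale by k = 5: (5·55, 5·46) = (275, 230).
Step 4: Order so x ≤ y and verify: 230² + 275² = 52900 + 75625 = 128525 = n. ✓

n = 128525 = 230² + 275² (one valid representation with x ≤ y).


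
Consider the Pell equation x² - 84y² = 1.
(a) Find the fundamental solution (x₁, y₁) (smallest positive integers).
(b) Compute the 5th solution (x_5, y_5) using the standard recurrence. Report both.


Step 1: Find the fundamental solution (x₁, y₁) of x² - 84y² = 1.
  Expand √84 as a continued fraction. a₀ = ⌊√84⌋ = 9; iterate m_{k+1} = d_k·a_k − m_k, d_{k+1} = (84 − m_{k+1}²)/d_k, a_{k+1} = ⌊(a₀ + m_{k+1})/d_{k+1}⌋ (starting m₀ = 0, d₀ = 1), with convergents p_k = a_k·p_{k-1} + p_{k-2}, q_k = a_k·q_{k-1} + q_{k-2} (p₋₁ = 1, q₋₁ = 0):
  k = 0: a₀ = 9; p₀/q₀ = 9/1; p₀² − 84·q₀² = 81 − 84 = -3.
  k = 1: m = 9, d = 3, a = ⌊(9 + 9)/3⌋ = 6; p/q = (6·9 + 1)/(6·1 + 0) = 55/6; p² − 84·q² = 3025 − 3024 = 1.
  The first convergent with p² − 84·q² = 1 gives the fundamental solution (x₁, y₁) = (55, 6).
Step 2: Apply the recurrence (x_{n+1}, y_{n+1}) = (x₁x_n + 84y₁y_n, x₁y_n + y₁x_n) repeatedly.
  From (x_1, y_1) = (55, 6): x_2 = 55·55 + 84·6·6 = 6049; y_2 = 55·6 + 6·55 = 660.
  From (x_2, y_2) = (6049, 660): x_3 = 55·6049 + 84·6·660 = 665335; y_3 = 55·660 + 6·6049 = 72594.
  From (x_3, y_3) = (665335, 72594): x_4 = 55·665335 + 84·6·72594 = 73180801; y_4 = 55·72594 + 6·665335 = 7984680.
  From (x_4, y_4) = (73180801, 7984680): x_5 = 55·73180801 + 84·6·7984680 = 8049222775; y_5 = 55·7984680 + 6·73180801 = 878242206.
Step 3: Verify x_5² - 84·y_5² = 64789987281578700625 - 64789987281578700624 = 1 (should be 1). ✓

(x_1, y_1) = (55, 6); (x_5, y_5) = (8049222775, 878242206).


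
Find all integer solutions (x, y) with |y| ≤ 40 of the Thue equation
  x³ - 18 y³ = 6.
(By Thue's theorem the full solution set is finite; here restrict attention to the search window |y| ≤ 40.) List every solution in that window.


The equation is x³ - 18y³ = 6. For fixed y, x³ = 18·y³ + 6, so a solution requires the RHS to be a perfect cube.
Strategy: iterate y from -40 to 40, compute RHS = 18·y³ + 6, and check whether it is a (positive or negative) perfect cube.
Check small values of y:
  y = 0: RHS = 6 is not a perfect cube.
  y = 1: RHS = 24 is not a perfect cube.
  y = -1: RHS = -12 is not a perfect cube.
  y = 2: RHS = 150 is not a perfect cube.
  y = -2: RHS = -138 is not a perfect cube.
  y = 3: RHS = 492 is not a perfect cube.
  y = -3: RHS = -480 is not a perfect cube.
Continuing the search up to |y| = 40 finds no solutions either.
No (x, y) in the scanned range satisfies the equation.

No integer solutions with |y| ≤ 40.


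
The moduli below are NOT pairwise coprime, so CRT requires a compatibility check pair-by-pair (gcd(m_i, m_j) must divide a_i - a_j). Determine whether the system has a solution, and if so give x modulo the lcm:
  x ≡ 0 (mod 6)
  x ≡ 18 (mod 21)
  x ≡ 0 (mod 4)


Moduli 6, 21, 4 are not pairwise coprime, so CRT works modulo lcm(m_i) when all pairwise compatibility conditions hold.
Pairwise compatibility: gcd(m_i, m_j) must divide a_i - a_j for every pair.
Merge one congruence at a time:
  Start: x ≡ 0 (mod 6).
  Combine with x ≡ 18 (mod 21): gcd(6, 21) = 3; 18 - 0 = 18, which IS divisible by 3, so compatible.
    Write x = 0 + 6·t and substitute into x ≡ 18 (mod 21): 6·t ≡ 18 − 0 = 18 (mod 21).
    Divide the congruence (and modulus) by g = 3: 2·t ≡ 6 (mod 7).
    The inverse of 2 mod 7 is 4 (since 2·4 = 8 = 1·7 + 1), so t ≡ 4·6 = 24 ≡ 3 (mod 7).
    Then x = 0 + 6·3 = 18, valid modulo lcm(6, 21) = 42: x ≡ 18 (mod 42).
  Combine with x ≡ 0 (mod 4): gcd(42, 4) = 2; 0 - 18 = -18, which IS divisible by 2, so compatible.
    Write x = 18 + 42·t and substitute into x ≡ 0 (mod 4): 42·t ≡ 0 − 18 = -18 (mod 4).
    Divide the congruence (and modulus) by g = 2: 21·t ≡ -9 (mod 2).
    Reduce coefficients mod 2: 1·t ≡ 1 (mod 2).
    So t ≡ 1 (mod 2).
    Then x = 18 + 42·1 = 60, valid modulo lcm(42, 4) = 84: x ≡ 60 (mod 84).
Verify: 60 mod 6 = 0, 60 mod 21 = 18, 60 mod 4 = 0.

x ≡ 60 (mod 84).


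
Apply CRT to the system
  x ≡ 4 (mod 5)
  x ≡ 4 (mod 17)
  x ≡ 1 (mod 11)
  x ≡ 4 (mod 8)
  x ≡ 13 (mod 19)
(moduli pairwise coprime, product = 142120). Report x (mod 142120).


Product of moduli M = 5 · 17 · 11 · 8 · 19 = 142120.
Merge one congruence at a time:
  Start: x ≡ 4 (mod 5).
  Combine with x ≡ 4 (mod 17); new modulus lcm = 85.
    Write x = 4 + 5·t and substitute into x ≡ 4 (mod 17): 5·t ≡ 4 − 4 = 0 (mod 17).
    The inverse of 5 mod 17 is 7 (since 5·7 = 35 = 2·17 + 1), so t ≡ 7·0 = 0 ≡ 0 (mod 17).
    Then x = 4 + 5·0 = 4, valid modulo lcm(5, 17) = 85: x ≡ 4 (mod 85).
  Combine with x ≡ 1 (mod 11); new modulus lcm = 935.
    Write x = 4 + 85·t and substitute into x ≡ 1 (mod 11): 85·t ≡ 1 − 4 = -3 (mod 11).
    Reduce coefficients mod 11: 8·t ≡ 8 (mod 11).
    The inverse of 8 mod 11 is 7 (since 8·7 = 56 = 5·11 + 1), so t ≡ 7·8 = 56 ≡ 1 (mod 11).
    Then x = 4 + 85·1 = 89, valid modulo lcm(85, 11) = 935: x ≡ 89 (mod 935).
  Combine with x ≡ 4 (mod 8); new modulus lcm = 7480.
    Write x = 89 + 935·t and substitute into x ≡ 4 (mod 8): 935·t ≡ 4 − 89 = -85 (mod 8).
    Reduce coefficients mod 8: 7·t ≡ 3 (mod 8).
    The inverse of 7 mod 8 is 7 (since 7·7 = 49 = 6·8 + 1), so t ≡ 7·3 = 21 ≡ 5 (mod 8).
    Then x = 89 + 935·5 = 4764, valid modulo lcm(935, 8) = 7480: x ≡ 4764 (mod 7480).
  Combine with x ≡ 13 (mod 19); new modulus lcm = 142120.
    Write x = 4764 + 7480·t and substitute into x ≡ 13 (mod 19): 7480·t ≡ 13 − 4764 = -4751 (mod 19).
    Reduce coefficients mod 19: 13·t ≡ 18 (mod 19).
    The inverse of 13 mod 19 is 3 (since 13·3 = 39 = 2·19 + 1), so t ≡ 3·18 = 54 ≡ 16 (mod 19).
    Then x = 4764 + 7480·16 = 124444, valid modulo lcm(7480, 19) = 142120: x ≡ 124444 (mod 142120).
Verify against each original: 124444 mod 5 = 4, 124444 mod 17 = 4, 124444 mod 11 = 1, 124444 mod 8 = 4, 124444 mod 19 = 13.

x ≡ 124444 (mod 142120).


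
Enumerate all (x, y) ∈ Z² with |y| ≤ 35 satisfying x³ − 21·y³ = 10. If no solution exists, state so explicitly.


The equation is x³ - 21y³ = 10. For fixed y, x³ = 21·y³ + 10, so a solution requires the RHS to be a perfect cube.
Strategy: iterate y from -35 to 35, compute RHS = 21·y³ + 10, and check whether it is a (positive or negative) perfect cube.
Check small values of y:
  y = 0: RHS = 10 is not a perfect cube.
  y = 1: RHS = 31 is not a perfect cube.
  y = -1: RHS = -11 is not a perfect cube.
  y = 2: RHS = 178 is not a perfect cube.
  y = -2: RHS = -158 is not a perfect cube.
  y = 3: RHS = 577 is not a perfect cube.
  y = -3: RHS = -557 is not a perfect cube.
Continuing the search up to |y| = 35 finds no solutions either.
No (x, y) in the scanned range satisfies the equation.

No integer solutions with |y| ≤ 35.


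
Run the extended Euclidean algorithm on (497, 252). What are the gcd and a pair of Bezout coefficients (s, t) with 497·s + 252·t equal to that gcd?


Euclidean algorithm on (497, 252) — divide until remainder is 0:
  497 = 1 · 252 + 245
  252 = 1 · 245 + 7
  245 = 35 · 7 + 0
gcd(497, 252) = 7.
Track Bezout coefficients alongside the remainders: start with r₀ = 497 = a·1 + b·0 (s = 1, t = 0) and r₁ = 252 = a·0 + b·1 (s = 0, t = 1); each new remainder r_{k+1} = r_{k-1} − q_k·r_k inherits s_{k+1} = s_{k-1} − q_k·s_k, t_{k+1} = t_{k-1} − q_k·t_k, so r_k = a·s_k + b·t_k at every step:
  q = 1: r = 245, s = 1 − 1·0 = 1, t = 0 − 1·1 = -1  (check: 497·1 + 252·(-1) = 245)
  q = 1: r = 7, s = 0 − 1·1 = -1, t = 1 − 1·(-1) = 2  (check: 497·(-1) + 252·2 = 7)
The row with r = 7 (the gcd) gives the Bezout coefficients s = -1, t = 2.
Result: 497 · (-1) + 252 · (2) = 7.

gcd(497, 252) = 7; s = -1, t = 2 (check: 497·(-1) + 252·2 = 7).


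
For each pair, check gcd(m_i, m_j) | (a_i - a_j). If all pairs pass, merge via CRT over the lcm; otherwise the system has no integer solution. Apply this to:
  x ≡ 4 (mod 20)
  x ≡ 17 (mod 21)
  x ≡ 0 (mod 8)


Moduli 20, 21, 8 are not pairwise coprime, so CRT works modulo lcm(m_i) when all pairwise compatibility conditions hold.
Pairwise compatibility: gcd(m_i, m_j) must divide a_i - a_j for every pair.
Merge one congruence at a time:
  Start: x ≡ 4 (mod 20).
  Combine with x ≡ 17 (mod 21): gcd(20, 21) = 1; 17 - 4 = 13, which IS divisible by 1, so compatible.
    Write x = 4 + 20·t and substitute into x ≡ 17 (mod 21): 20·t ≡ 17 − 4 = 13 (mod 21).
    The inverse of 20 mod 21 is 20 (since 20·20 = 400 = 19·21 + 1), so t ≡ 20·13 = 260 ≡ 8 (mod 21).
    Then x = 4 + 20·8 = 164, valid modulo lcm(20, 21) = 420: x ≡ 164 (mod 420).
  Combine with x ≡ 0 (mod 8): gcd(420, 8) = 4; 0 - 164 = -164, which IS divisible by 4, so compatible.
    Write x = 164 + 420·t and substitute into x ≡ 0 (mod 8): 420·t ≡ 0 − 164 = -164 (mod 8).
    Divide the congruence (and modulus) by g = 4: 105·t ≡ -41 (mod 2).
    Reduce coefficients mod 2: 1·t ≡ 1 (mod 2).
    So t ≡ 1 (mod 2).
    Then x = 164 + 420·1 = 584, valid modulo lcm(420, 8) = 840: x ≡ 584 (mod 840).
Verify: 584 mod 20 = 4, 584 mod 21 = 17, 584 mod 8 = 0.

x ≡ 584 (mod 840).


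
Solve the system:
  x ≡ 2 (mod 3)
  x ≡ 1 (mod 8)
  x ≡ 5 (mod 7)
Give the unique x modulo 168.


Moduli 3, 8, 7 are pairwise coprime; by CRT there is a unique solution modulo M = 3 · 8 · 7 = 168.
Solve pairwise, accumulating the modulus:
  Start with x ≡ 2 (mod 3).
  Combine with x ≡ 1 (mod 8): since gcd(3, 8) = 1, we get a unique residue mod 24.
    Write x = 2 + 3·t and substitute into x ≡ 1 (mod 8): 3·t ≡ 1 − 2 = -1 (mod 8).
    Reduce coefficients mod 8: 3·t ≡ 7 (mod 8).
    The inverse of 3 mod 8 is 3 (since 3·3 = 9 = 1·8 + 1), so t ≡ 3·7 = 21 ≡ 5 (mod 8).
    Then x = 2 + 3·5 = 17, valid modulo lcm(3, 8) = 24: x ≡ 17 (mod 24).
  Combine with x ≡ 5 (mod 7): since gcd(24, 7) = 1, we get a unique residue mod 168.
    Write x = 17 + 24·t and substitute into x ≡ 5 (mod 7): 24·t ≡ 5 − 17 = -12 (mod 7).
    Reduce coefficients mod 7: 3·t ≡ 2 (mod 7).
    The inverse of 3 mod 7 is 5 (since 3·5 = 15 = 2·7 + 1), so t ≡ 5·2 = 10 ≡ 3 (mod 7).
    Then x = 17 + 24·3 = 89, valid modulo lcm(24, 7) = 168: x ≡ 89 (mod 168).
Verify: 89 mod 3 = 2 ✓, 89 mod 8 = 1 ✓, 89 mod 7 = 5 ✓.

x ≡ 89 (mod 168).


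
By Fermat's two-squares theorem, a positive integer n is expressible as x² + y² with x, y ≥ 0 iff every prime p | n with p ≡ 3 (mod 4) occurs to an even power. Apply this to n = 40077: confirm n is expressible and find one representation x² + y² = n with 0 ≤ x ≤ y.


Step 1: Factor n = 40077 = 3^2 · 61 · 73.
Step 2: Check the mod-4 condition on each prime factor: 3 ≡ 3 (mod 4), exponent 2 (must be even); 61 ≡ 1 (mod 4), exponent 1; 73 ≡ 1 (mod 4), exponent 1.
All primes ≡ 3 (mod 4) appear to even exponent (or don't appear), so by the two-squares theorem n IS expressible as a sum of two squares.
Step 3: Build a representation. Group n = k² · m with k = 3 and m = 61 · 73 = 4453 (a product of primes ≡ 1 (mod 4)); a representation of m scales to one of n via (k·x)² + (k·y)² = k²(x² + y²). Each prime p ≡ 1 (mod 4) is itself a sum of two squares; find a² by testing p − a² for a perfect square:
  61: 61 − 1² = 60, 61 − 2² = 57, 61 − 3² = 52, 61 − 4² = 45, 61 − 5² = 36 = 6² ⇒ 61 = 5² + 6².
  73: 73 − 1² = 72, 73 − 2² = 69, 73 − 3² = 64 = 8² ⇒ 73 = 3² + 8².
  Combine using the Brahmagupta–Fibonacci identity (a² + b²)(c² + d²) = (ac − bd)² + (ad + bc)² = (ac + bd)² + (ad − bc)²:
  61 · 73 = 4453: from (5² + 6²)(3² + 8²), take (5·3 − 6·8, 5·8 + 6·3) = (15 − 48, 40 + 18) = (-33, 58); dropping signs (only squares matter) gives (33, 58); check 33² + 58² = 1089 + 3364 = 4453 ✓.
  Scale by k = 3: (3·33, 3·58) = (99, 174).
Step 4: Order so x ≤ y and verify: 99² + 174² = 9801 + 30276 = 40077 = n. ✓

n = 40077 = 99² + 174² (one valid representation with x ≤ y).


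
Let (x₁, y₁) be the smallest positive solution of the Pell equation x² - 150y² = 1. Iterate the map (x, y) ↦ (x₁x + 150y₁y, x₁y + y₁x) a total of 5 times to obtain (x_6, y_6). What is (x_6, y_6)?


Step 1: Find the fundamental solution (x₁, y₁) of x² - 150y² = 1.
  Expand √150 as a continued fraction. a₀ = ⌊√150⌋ = 12; iterate m_{k+1} = d_k·a_k − m_k, d_{k+1} = (150 − m_{k+1}²)/d_k, a_{k+1} = ⌊(a₀ + m_{k+1})/d_{k+1}⌋ (starting m₀ = 0, d₀ = 1), with convergents p_k = a_k·p_{k-1} + p_{k-2}, q_k = a_k·q_{k-1} + q_{k-2} (p₋₁ = 1, q₋₁ = 0):
  k = 0: a₀ = 12; p₀/q₀ = 12/1; p₀² − 150·q₀² = 144 − 150 = -6.
  k = 1: m = 12, d = 6, a = ⌊(12 + 12)/6⌋ = 4; p/q = (4·12 + 1)/(4·1 + 0) = 49/4; p² − 150·q² = 2401 − 2400 = 1.
  The first convergent with p² − 150·q² = 1 gives the fundamental solution (x₁, y₁) = (49, 4).
Step 2: Apply the recurrence (x_{n+1}, y_{n+1}) = (x₁x_n + 150y₁y_n, x₁y_n + y₁x_n) repeatedly.
  From (x_1, y_1) = (49, 4): x_2 = 49·49 + 150·4·4 = 4801; y_2 = 49·4 + 4·49 = 392.
  From (x_2, y_2) = (4801, 392): x_3 = 49·4801 + 150·4·392 = 470449; y_3 = 49·392 + 4·4801 = 38412.
  From (x_3, y_3) = (470449, 38412): x_4 = 49·470449 + 150·4·38412 = 46099201; y_4 = 49·38412 + 4·470449 = 3763984.
  From (x_4, y_4) = (46099201, 3763984): x_5 = 49·46099201 + 150·4·3763984 = 4517251249; y_5 = 49·3763984 + 4·46099201 = 368832020.
  From (x_5, y_5) = (4517251249, 368832020): x_6 = 49·4517251249 + 150·4·368832020 = 442644523201; y_6 = 49·368832020 + 4·4517251249 = 36141773976.
Step 3: Verify x_6² - 150·y_6² = 195934173919840627286401 - 195934173919840627286400 = 1 (should be 1). ✓

(x_1, y_1) = (49, 4); (x_6, y_6) = (442644523201, 36141773976).


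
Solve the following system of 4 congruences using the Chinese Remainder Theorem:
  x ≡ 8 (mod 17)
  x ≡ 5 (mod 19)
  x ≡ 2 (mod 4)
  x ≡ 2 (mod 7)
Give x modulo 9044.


Product of moduli M = 17 · 19 · 4 · 7 = 9044.
Merge one congruence at a time:
  Start: x ≡ 8 (mod 17).
  Combine with x ≡ 5 (mod 19); new modulus lcm = 323.
    Write x = 8 + 17·t and substitute into x ≡ 5 (mod 19): 17·t ≡ 5 − 8 = -3 (mod 19).
    Reduce coefficients mod 19: 17·t ≡ 16 (mod 19).
    The inverse of 17 mod 19 is 9 (since 17·9 = 153 = 8·19 + 1), so t ≡ 9·16 = 144 ≡ 11 (mod 19).
    Then x = 8 + 17·11 = 195, valid modulo lcm(17, 19) = 323: x ≡ 195 (mod 323).
  Combine with x ≡ 2 (mod 4); new modulus lcm = 1292.
    Write x = 195 + 323·t and substitute into x ≡ 2 (mod 4): 323·t ≡ 2 − 195 = -193 (mod 4).
    Reduce coefficients mod 4: 3·t ≡ 3 (mod 4).
    The inverse of 3 mod 4 is 3 (since 3·3 = 9 = 2·4 + 1), so t ≡ 3·3 = 9 ≡ 1 (mod 4).
    Then x = 195 + 323·1 = 518, valid modulo lcm(323, 4) = 1292: x ≡ 518 (mod 1292).
  Combine with x ≡ 2 (mod 7); new modulus lcm = 9044.
    Write x = 518 + 1292·t and substitute into x ≡ 2 (mod 7): 1292·t ≡ 2 − 518 = -516 (mod 7).
    Reduce coefficients mod 7: 4·t ≡ 2 (mod 7).
    The inverse of 4 mod 7 is 2 (since 4·2 = 8 = 1·7 + 1), so t ≡ 2·2 = 4 ≡ 4 (mod 7).
    Then x = 518 + 1292·4 = 5686, valid modulo lcm(1292, 7) = 9044: x ≡ 5686 (mod 9044).
Verify against each original: 5686 mod 17 = 8, 5686 mod 19 = 5, 5686 mod 4 = 2, 5686 mod 7 = 2.

x ≡ 5686 (mod 9044).


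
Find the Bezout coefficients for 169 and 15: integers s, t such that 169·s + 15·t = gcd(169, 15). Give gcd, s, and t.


Euclidean algorithm on (169, 15) — divide until remainder is 0:
  169 = 11 · 15 + 4
  15 = 3 · 4 + 3
  4 = 1 · 3 + 1
  3 = 3 · 1 + 0
gcd(169, 15) = 1.
Track Bezout coefficients alongside the remainders: start with r₀ = 169 = a·1 + b·0 (s = 1, t = 0) and r₁ = 15 = a·0 + b·1 (s = 0, t = 1); each new remainder r_{k+1} = r_{k-1} − q_k·r_k inherits s_{k+1} = s_{k-1} − q_k·s_k, t_{k+1} = t_{k-1} − q_k·t_k, so r_k = a·s_k + b·t_k at every step:
  q = 11: r = 4, s = 1 − 11·0 = 1, t = 0 − 11·1 = -11  (check: 169·1 + 15·(-11) = 4)
  q = 3: r = 3, s = 0 − 3·1 = -3, t = 1 − 3·(-11) = 34  (check: 169·(-3) + 15·34 = 3)
  q = 1: r = 1, s = 1 − 1·(-3) = 4, t = -11 − 1·34 = -45  (check: 169·4 + 15·(-45) = 1)
The row with r = 1 (the gcd) gives the Bezout coefficients s = 4, t = -45.
Result: 169 · (4) + 15 · (-45) = 1.

gcd(169, 15) = 1; s = 4, t = -45 (check: 169·4 + 15·(-45) = 1).


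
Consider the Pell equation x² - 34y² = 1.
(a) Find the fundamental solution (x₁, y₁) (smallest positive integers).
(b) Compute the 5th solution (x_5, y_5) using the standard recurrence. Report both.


Step 1: Find the fundamental solution (x₁, y₁) of x² - 34y² = 1.
  Expand √34 as a continued fraction. a₀ = ⌊√34⌋ = 5; iterate m_{k+1} = d_k·a_k − m_k, d_{k+1} = (34 − m_{k+1}²)/d_k, a_{k+1} = ⌊(a₀ + m_{k+1})/d_{k+1}⌋ (starting m₀ = 0, d₀ = 1), with convergents p_k = a_k·p_{k-1} + p_{k-2}, q_k = a_k·q_{k-1} + q_{k-2} (p₋₁ = 1, q₋₁ = 0):
  k = 0: a₀ = 5; p₀/q₀ = 5/1; p₀² − 34·q₀² = 25 − 34 = -9.
  k = 1: m = 5, d = 9, a = ⌊(5 + 5)/9⌋ = 1; p/q = (1·5 + 1)/(1·1 + 0) = 6/1; p² − 34·q² = 36 − 34 = 2.
  k = 2: m = 4, d = 2, a = ⌊(5 + 4)/2⌋ = 4; p/q = (4·6 + 5)/(4·1 + 1) = 29/5; p² − 34·q² = 841 − 850 = -9.
  k = 3: m = 4, d = 9, a = ⌊(5 + 4)/9⌋ = 1; p/q = (1·29 + 6)/(1·5 + 1) = 35/6; p² − 34·q² = 1225 − 1224 = 1.
  The first convergent with p² − 34·q² = 1 gives the fundamental solution (x₁, y₁) = (35, 6).
Step 2: Apply the recurrence (x_{n+1}, y_{n+1}) = (x₁x_n + 34y₁y_n, x₁y_n + y₁x_n) repeatedly.
  From (x_1, y_1) = (35, 6): x_2 = 35·35 + 34·6·6 = 2449; y_2 = 35·6 + 6·35 = 420.
  From (x_2, y_2) = (2449, 420): x_3 = 35·2449 + 34·6·420 = 171395; y_3 = 35·420 + 6·2449 = 29394.
  From (x_3, y_3) = (171395, 29394): x_4 = 35·171395 + 34·6·29394 = 11995201; y_4 = 35·29394 + 6·171395 = 2057160.
  From (x_4, y_4) = (11995201, 2057160): x_5 = 35·11995201 + 34·6·2057160 = 839492675; y_5 = 35·2057160 + 6·11995201 = 143971806.
Step 3: Verify x_5² - 34·y_5² = 704747951378655625 - 704747951378655624 = 1 (should be 1). ✓

(x_1, y_1) = (35, 6); (x_5, y_5) = (839492675, 143971806).


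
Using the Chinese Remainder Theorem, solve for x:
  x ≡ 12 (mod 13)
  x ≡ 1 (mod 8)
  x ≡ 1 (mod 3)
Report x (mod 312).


Moduli 13, 8, 3 are pairwise coprime; by CRT there is a unique solution modulo M = 13 · 8 · 3 = 312.
Solve pairwise, accumulating the modulus:
  Start with x ≡ 12 (mod 13).
  Combine with x ≡ 1 (mod 8): since gcd(13, 8) = 1, we get a unique residue mod 104.
    Write x = 12 + 13·t and substitute into x ≡ 1 (mod 8): 13·t ≡ 1 − 12 = -11 (mod 8).
    Reduce coefficients mod 8: 5·t ≡ 5 (mod 8).
    The inverse of 5 mod 8 is 5 (since 5·5 = 25 = 3·8 + 1), so t ≡ 5·5 = 25 ≡ 1 (mod 8).
    Then x = 12 + 13·1 = 25, valid modulo lcm(13, 8) = 104: x ≡ 25 (mod 104).
  Combine with x ≡ 1 (mod 3): since gcd(104, 3) = 1, we get a unique residue mod 312.
    Write x = 25 + 104·t and substitute into x ≡ 1 (mod 3): 104·t ≡ 1 − 25 = -24 (mod 3).
    Reduce coefficients mod 3: 2·t ≡ 0 (mod 3).
    The inverse of 2 mod 3 is 2 (since 2·2 = 4 = 1·3 + 1), so t ≡ 2·0 = 0 ≡ 0 (mod 3).
    Then x = 25 + 104·0 = 25, valid modulo lcm(104, 3) = 312: x ≡ 25 (mod 312).
Verify: 25 mod 13 = 12 ✓, 25 mod 8 = 1 ✓, 25 mod 3 = 1 ✓.

x ≡ 25 (mod 312).


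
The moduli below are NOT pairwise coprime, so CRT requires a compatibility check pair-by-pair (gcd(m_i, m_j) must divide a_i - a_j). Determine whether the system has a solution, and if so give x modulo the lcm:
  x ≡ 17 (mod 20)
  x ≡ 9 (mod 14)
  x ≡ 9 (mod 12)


Moduli 20, 14, 12 are not pairwise coprime, so CRT works modulo lcm(m_i) when all pairwise compatibility conditions hold.
Pairwise compatibility: gcd(m_i, m_j) must divide a_i - a_j for every pair.
Merge one congruence at a time:
  Start: x ≡ 17 (mod 20).
  Combine with x ≡ 9 (mod 14): gcd(20, 14) = 2; 9 - 17 = -8, which IS divisible by 2, so compatible.
    Write x = 17 + 20·t and substitute into x ≡ 9 (mod 14): 20·t ≡ 9 − 17 = -8 (mod 14).
    Divide the congruence (and modulus) by g = 2: 10·t ≡ -4 (mod 7).
    Reduce coefficients mod 7: 3·t ≡ 3 (mod 7).
    The inverse of 3 mod 7 is 5 (since 3·5 = 15 = 2·7 + 1), so t ≡ 5·3 = 15 ≡ 1 (mod 7).
    Then x = 17 + 20·1 = 37, valid modulo lcm(20, 14) = 140: x ≡ 37 (mod 140).
  Combine with x ≡ 9 (mod 12): gcd(140, 12) = 4; 9 - 37 = -28, which IS divisible by 4, so compatible.
    Write x = 37 + 140·t and substitute into x ≡ 9 (mod 12): 140·t ≡ 9 − 37 = -28 (mod 12).
    Divide the congruence (and modulus) by g = 4: 35·t ≡ -7 (mod 3).
    Reduce coefficients mod 3: 2·t ≡ 2 (mod 3).
    The inverse of 2 mod 3 is 2 (since 2·2 = 4 = 1·3 + 1), so t ≡ 2·2 = 4 ≡ 1 (mod 3).
    Then x = 37 + 140·1 = 177, valid modulo lcm(140, 12) = 420: x ≡ 177 (mod 420).
Verify: 177 mod 20 = 17, 177 mod 14 = 9, 177 mod 12 = 9.

x ≡ 177 (mod 420).


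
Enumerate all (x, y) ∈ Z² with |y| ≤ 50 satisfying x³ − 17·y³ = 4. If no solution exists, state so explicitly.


The equation is x³ - 17y³ = 4. For fixed y, x³ = 17·y³ + 4, so a solution requires the RHS to be a perfect cube.
Strategy: iterate y from -50 to 50, compute RHS = 17·y³ + 4, and check whether it is a (positive or negative) perfect cube.
Check small values of y:
  y = 0: RHS = 4 is not a perfect cube.
  y = 1: RHS = 21 is not a perfect cube.
  y = -1: RHS = -13 is not a perfect cube.
  y = 2: RHS = 140 is not a perfect cube.
  y = -2: RHS = -132 is not a perfect cube.
  y = 3: RHS = 463 is not a perfect cube.
  y = -3: RHS = -455 is not a perfect cube.
Continuing the search up to |y| = 50 finds no solutions either.
No (x, y) in the scanned range satisfies the equation.

No integer solutions with |y| ≤ 50.


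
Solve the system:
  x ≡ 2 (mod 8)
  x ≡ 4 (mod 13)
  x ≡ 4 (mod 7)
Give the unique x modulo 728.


Moduli 8, 13, 7 are pairwise coprime; by CRT there is a unique solution modulo M = 8 · 13 · 7 = 728.
Solve pairwise, accumulating the modulus:
  Start with x ≡ 2 (mod 8).
  Combine with x ≡ 4 (mod 13): since gcd(8, 13) = 1, we get a unique residue mod 104.
    Write x = 2 + 8·t and substitute into x ≡ 4 (mod 13): 8·t ≡ 4 − 2 = 2 (mod 13).
    The inverse of 8 mod 13 is 5 (since 8·5 = 40 = 3·13 + 1), so t ≡ 5·2 = 10 ≡ 10 (mod 13).
    Then x = 2 + 8·10 = 82, valid modulo lcm(8, 13) = 104: x ≡ 82 (mod 104).
  Combine with x ≡ 4 (mod 7): since gcd(104, 7) = 1, we get a unique residue mod 728.
    Write x = 82 + 104·t and substitute into x ≡ 4 (mod 7): 104·t ≡ 4 − 82 = -78 (mod 7).
    Reduce coefficients mod 7: 6·t ≡ 6 (mod 7).
    The inverse of 6 mod 7 is 6 (since 6·6 = 36 = 5·7 + 1), so t ≡ 6·6 = 36 ≡ 1 (mod 7).
    Then x = 82 + 104·1 = 186, valid modulo lcm(104, 7) = 728: x ≡ 186 (mod 728).
Verify: 186 mod 8 = 2 ✓, 186 mod 13 = 4 ✓, 186 mod 7 = 4 ✓.

x ≡ 186 (mod 728).


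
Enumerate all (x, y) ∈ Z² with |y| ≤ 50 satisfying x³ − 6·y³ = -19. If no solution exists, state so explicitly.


The equation is x³ - 6y³ = -19. For fixed y, x³ = 6·y³ − 19, so a solution requires the RHS to be a perfect cube.
Strategy: iterate y from -50 to 50, compute RHS = 6·y³ − 19, and check whether it is a (positive or negative) perfect cube.
Check small values of y:
  y = 0: RHS = -19 is not a perfect cube.
  y = 1: RHS = -13 is not a perfect cube.
  y = -1: RHS = -25 is not a perfect cube.
  y = 2: RHS = 29 is not a perfect cube.
  y = -2: RHS = -67 is not a perfect cube.
  y = 3: RHS = 143 is not a perfect cube.
  y = -3: RHS = -181 is not a perfect cube.
Continuing the search up to |y| = 50 finds no solutions either.
No (x, y) in the scanned range satisfies the equation.

No integer solutions with |y| ≤ 50.


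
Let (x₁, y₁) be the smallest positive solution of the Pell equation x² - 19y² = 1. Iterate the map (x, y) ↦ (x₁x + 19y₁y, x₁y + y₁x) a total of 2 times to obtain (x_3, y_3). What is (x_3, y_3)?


Step 1: Find the fundamental solution (x₁, y₁) of x² - 19y² = 1.
  Expand √19 as a continued fraction. a₀ = ⌊√19⌋ = 4; iterate m_{k+1} = d_k·a_k − m_k, d_{k+1} = (19 − m_{k+1}²)/d_k, a_{k+1} = ⌊(a₀ + m_{k+1})/d_{k+1}⌋ (starting m₀ = 0, d₀ = 1), with convergents p_k = a_k·p_{k-1} + p_{k-2}, q_k = a_k·q_{k-1} + q_{k-2} (p₋₁ = 1, q₋₁ = 0):
  k = 0: a₀ = 4; p₀/q₀ = 4/1; p₀² − 19·q₀² = 16 − 19 = -3.
  k = 1: m = 4, d = 3, a = ⌊(4 + 4)/3⌋ = 2; p/q = (2·4 + 1)/(2·1 + 0) = 9/2; p² − 19·q² = 81 − 76 = 5.
  k = 2: m = 2, d = 5, a = ⌊(4 + 2)/5⌋ = 1; p/q = (1·9 + 4)/(1·2 + 1) = 13/3; p² − 19·q² = 169 − 171 = -2.
  k = 3: m = 3, d = 2, a = ⌊(4 + 3)/2⌋ = 3; p/q = (3·13 + 9)/(3·3 + 2) = 48/11; p² − 19·q² = 2304 − 2299 = 5.
  k = 4: m = 3, d = 5, a = ⌊(4 + 3)/5⌋ = 1; p/q = (1·48 + 13)/(1·11 + 3) = 61/14; p² − 19·q² = 3721 − 3724 = -3.
  k = 5: m = 2, d = 3, a = ⌊(4 + 2)/3⌋ = 2; p/q = (2·61 + 48)/(2·14 + 11) = 170/39; p² − 19·q² = 28900 − 28899 = 1.
  The first convergent with p² − 19·q² = 1 gives the fundamental solution (x₁, y₁) = (170, 39).
Step 2: Apply the recurrence (x_{n+1}, y_{n+1}) = (x₁x_n + 19y₁y_n, x₁y_n + y₁x_n) repeatedly.
  From (x_1, y_1) = (170, 39): x_2 = 170·170 + 19·39·39 = 57799; y_2 = 170·39 + 39·170 = 13260.
  From (x_2, y_2) = (57799, 13260): x_3 = 170·57799 + 19·39·13260 = 19651490; y_3 = 170·13260 + 39·57799 = 4508361.
Step 3: Verify x_3² - 19·y_3² = 386181059220100 - 386181059220099 = 1 (should be 1). ✓

(x_1, y_1) = (170, 39); (x_3, y_3) = (19651490, 4508361).


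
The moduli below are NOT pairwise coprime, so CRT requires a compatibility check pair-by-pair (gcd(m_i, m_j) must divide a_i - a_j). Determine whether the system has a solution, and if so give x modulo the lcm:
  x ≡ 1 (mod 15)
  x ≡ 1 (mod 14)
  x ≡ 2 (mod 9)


Moduli 15, 14, 9 are not pairwise coprime, so CRT works modulo lcm(m_i) when all pairwise compatibility conditions hold.
Pairwise compatibility: gcd(m_i, m_j) must divide a_i - a_j for every pair.
Merge one congruence at a time:
  Start: x ≡ 1 (mod 15).
  Combine with x ≡ 1 (mod 14): gcd(15, 14) = 1; 1 - 1 = 0, which IS divisible by 1, so compatible.
    Write x = 1 + 15·t and substitute into x ≡ 1 (mod 14): 15·t ≡ 1 − 1 = 0 (mod 14).
    Reduce coefficients mod 14: 1·t ≡ 0 (mod 14).
    So t ≡ 0 (mod 14).
    Then x = 1 + 15·0 = 1, valid modulo lcm(15, 14) = 210: x ≡ 1 (mod 210).
  Combine with x ≡ 2 (mod 9): gcd(210, 9) = 3, and 2 - 1 = 1 is NOT divisible by 3.
    ⇒ system is inconsistent (no integer solution).

No solution (the system is inconsistent).


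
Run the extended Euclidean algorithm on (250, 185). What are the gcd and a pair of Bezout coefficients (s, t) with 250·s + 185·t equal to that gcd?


Euclidean algorithm on (250, 185) — divide until remainder is 0:
  250 = 1 · 185 + 65
  185 = 2 · 65 + 55
  65 = 1 · 55 + 10
  55 = 5 · 10 + 5
  10 = 2 · 5 + 0
gcd(250, 185) = 5.
Track Bezout coefficients alongside the remainders: start with r₀ = 250 = a·1 + b·0 (s = 1, t = 0) and r₁ = 185 = a·0 + b·1 (s = 0, t = 1); each new remainder r_{k+1} = r_{k-1} − q_k·r_k inherits s_{k+1} = s_{k-1} − q_k·s_k, t_{k+1} = t_{k-1} − q_k·t_k, so r_k = a·s_k + b·t_k at every step:
  q = 1: r = 65, s = 1 − 1·0 = 1, t = 0 − 1·1 = -1  (check: 250·1 + 185·(-1) = 65)
  q = 2: r = 55, s = 0 − 2·1 = -2, t = 1 − 2·(-1) = 3  (check: 250·(-2) + 185·3 = 55)
  q = 1: r = 10, s = 1 − 1·(-2) = 3, t = -1 − 1·3 = -4  (check: 250·3 + 185·(-4) = 10)
  q = 5: r = 5, s = -2 − 5·3 = -17, t = 3 − 5·(-4) = 23  (check: 250·(-17) + 185·23 = 5)
The row with r = 5 (the gcd) gives the Bezout coefficients s = -17, t = 23.
Result: 250 · (-17) + 185 · (23) = 5.

gcd(250, 185) = 5; s = -17, t = 23 (check: 250·(-17) + 185·23 = 5).


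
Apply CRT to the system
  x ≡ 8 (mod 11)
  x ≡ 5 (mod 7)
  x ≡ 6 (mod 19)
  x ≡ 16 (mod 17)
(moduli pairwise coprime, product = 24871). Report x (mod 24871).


Product of moduli M = 11 · 7 · 19 · 17 = 24871.
Merge one congruence at a time:
  Start: x ≡ 8 (mod 11).
  Combine with x ≡ 5 (mod 7); new modulus lcm = 77.
    Write x = 8 + 11·t and substitute into x ≡ 5 (mod 7): 11·t ≡ 5 − 8 = -3 (mod 7).
    Reduce coefficients mod 7: 4·t ≡ 4 (mod 7).
    The inverse of 4 mod 7 is 2 (since 4·2 = 8 = 1·7 + 1), so t ≡ 2·4 = 8 ≡ 1 (mod 7).
    Then x = 8 + 11·1 = 19, valid modulo lcm(11, 7) = 77: x ≡ 19 (mod 77).
  Combine with x ≡ 6 (mod 19); new modulus lcm = 1463.
    Write x = 19 + 77·t and substitute into x ≡ 6 (mod 19): 77·t ≡ 6 − 19 = -13 (mod 19).
    Reduce coefficients mod 19: 1·t ≡ 6 (mod 19).
    So t ≡ 6 (mod 19).
    Then x = 19 + 77·6 = 481, valid modulo lcm(77, 19) = 1463: x ≡ 481 (mod 1463).
  Combine with x ≡ 16 (mod 17); new modulus lcm = 24871.
    Write x = 481 + 1463·t and substitute into x ≡ 16 (mod 17): 1463·t ≡ 16 − 481 = -465 (mod 17).
    Reduce coefficients mod 17: 1·t ≡ 11 (mod 17).
    So t ≡ 11 (mod 17).
    Then x = 481 + 1463·11 = 16574, valid modulo lcm(1463, 17) = 24871: x ≡ 16574 (mod 24871).
Verify against each original: 16574 mod 11 = 8, 16574 mod 7 = 5, 16574 mod 19 = 6, 16574 mod 17 = 16.

x ≡ 16574 (mod 24871).


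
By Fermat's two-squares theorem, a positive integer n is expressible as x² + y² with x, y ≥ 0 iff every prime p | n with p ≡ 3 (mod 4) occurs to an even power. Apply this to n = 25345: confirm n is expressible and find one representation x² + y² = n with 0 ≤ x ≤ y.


Step 1: Factor n = 25345 = 5 · 37 · 137.
Step 2: Check the mod-4 condition on each prime factor: 5 ≡ 1 (mod 4), exponent 1; 37 ≡ 1 (mod 4), exponent 1; 137 ≡ 1 (mod 4), exponent 1.
All primes ≡ 3 (mod 4) appear to even exponent (or don't appear), so by the two-squares theorem n IS expressible as a sum of two squares.
Step 3: Build a representation. Here n = 5 · 37 · 137 is a product of primes ≡ 1 (mod 4). Each prime p ≡ 1 (mod 4) is itself a sum of two squares; find a² by testing p − a² for a perfect square:
  5: 5 − 1² = 4 = 2² ⇒ 5 = 1² + 2².
  37: 37 − 1² = 36 = 6² ⇒ 37 = 1² + 6².
  137: 137 − 1² = 136, 137 − 2² = 133, 137 − 3² = 128, 137 − 4² = 121 = 11² ⇒ 137 = 4² + 11².
  Combine using the Brahmagupta–Fibonacci identity (a² + b²)(c² + d²) = (ac − bd)² + (ad + bc)² = (ac + bd)² + (ad − bc)²:
  5 · 37 = 185: from (1² + 2²)(1² + 6²), take (1·1 − 2·6, 1·6 + 2·1) = (1 − 12, 6 + 2) = (-11, 8); dropping signs (only squares matter) gives (11, 8); check 11² + 8² = 121 + 64 = 185 ✓.
  185 · 137 = 25345: from (11² + 8²)(4² + 11²), take (11·4 − 8·11, 11·11 + 8·4) = (44 − 88, 121 + 32) = (-44, 153); dropping signs (only squares matter) gives (44, 153); check 44² + 153² = 1936 + 23409 = 25345 ✓.
Step 4: Order so x ≤ y and verify: 44² + 153² = 1936 + 23409 = 25345 = n. ✓

n = 25345 = 44² + 153² (one valid representation with x ≤ y).
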